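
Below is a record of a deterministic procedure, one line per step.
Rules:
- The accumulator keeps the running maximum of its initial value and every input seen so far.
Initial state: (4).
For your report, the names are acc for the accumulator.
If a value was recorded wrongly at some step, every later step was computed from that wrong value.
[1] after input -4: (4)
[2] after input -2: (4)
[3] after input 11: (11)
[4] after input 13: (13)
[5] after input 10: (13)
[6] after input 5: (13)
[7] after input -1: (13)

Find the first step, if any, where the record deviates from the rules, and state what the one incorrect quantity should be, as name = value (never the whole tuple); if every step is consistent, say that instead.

no error

Step 1: acc = max(4, -4) = 4 — consistent with the record.
Step 2: acc = max(4, -2) = 4 — no discrepancy.
Step 3: acc = max(4, 11) = 11 — exactly as logged.
Step 4: acc = max(11, 13) = 13 — exactly as logged.
Step 5: acc = max(13, 10) = 13 — verified.
Step 6: acc = max(13, 5) = 13 — no discrepancy.
Step 7: acc = max(13, -1) = 13 — confirmed correct.
The whole run recomputes cleanly — no discrepancies.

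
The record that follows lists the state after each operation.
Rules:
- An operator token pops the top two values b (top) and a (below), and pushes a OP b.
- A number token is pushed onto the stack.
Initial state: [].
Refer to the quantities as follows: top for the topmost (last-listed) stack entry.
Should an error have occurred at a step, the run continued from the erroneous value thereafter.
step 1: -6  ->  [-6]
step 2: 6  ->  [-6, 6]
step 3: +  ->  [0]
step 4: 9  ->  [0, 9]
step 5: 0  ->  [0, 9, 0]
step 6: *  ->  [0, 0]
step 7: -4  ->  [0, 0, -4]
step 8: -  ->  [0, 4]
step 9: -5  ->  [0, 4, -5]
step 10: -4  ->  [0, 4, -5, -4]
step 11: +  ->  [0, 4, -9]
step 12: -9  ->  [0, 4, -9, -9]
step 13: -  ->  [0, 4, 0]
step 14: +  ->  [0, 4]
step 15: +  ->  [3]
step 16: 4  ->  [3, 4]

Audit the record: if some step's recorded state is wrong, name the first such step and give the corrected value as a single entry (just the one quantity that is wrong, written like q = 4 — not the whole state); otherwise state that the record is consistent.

Step 1: push -6: top = -6 — checks out.
Step 2: push 6: top = 6 — exactly as logged.
Step 3: -6 + 6 = 0 — same as recorded.
Step 4: push 9: top = 9 — consistent with the record.
Step 5: push 0: top = 0 — confirmed correct.
Step 6: 9 * 0 = 0 — no discrepancy.
Step 7: push -4: top = -4 — agrees with the record.
Step 8: 0 - -4 = 4 — same as recorded.
Step 9: push -5: top = -5 — exactly as logged.
Step 10: push -4: top = -4 — same as recorded.
Step 11: -5 + -4 = -9 — in agreement.
Step 12: push -9: top = -9 — confirmed correct.
Step 13: -9 - -9 = 0 — matches.
Step 14: 4 + 0 = 4 — no discrepancy.
Step 15: 0 + 4 = 4 — the record disagrees here.
That makes step 15 the first incorrect line — top = 4 is what it should show.

step 15, top = 4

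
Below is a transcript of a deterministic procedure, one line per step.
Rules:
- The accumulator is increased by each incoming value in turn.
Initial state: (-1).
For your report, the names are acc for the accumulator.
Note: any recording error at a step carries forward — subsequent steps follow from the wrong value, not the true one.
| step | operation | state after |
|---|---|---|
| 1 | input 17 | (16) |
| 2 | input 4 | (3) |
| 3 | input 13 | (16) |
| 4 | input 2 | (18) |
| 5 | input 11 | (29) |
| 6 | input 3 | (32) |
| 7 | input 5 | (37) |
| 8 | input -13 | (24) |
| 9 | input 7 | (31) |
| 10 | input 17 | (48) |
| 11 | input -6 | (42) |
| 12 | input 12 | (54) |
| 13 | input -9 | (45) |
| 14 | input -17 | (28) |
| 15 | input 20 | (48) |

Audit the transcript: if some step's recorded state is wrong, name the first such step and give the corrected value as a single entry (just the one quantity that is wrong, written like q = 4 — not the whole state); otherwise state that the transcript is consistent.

step 2, acc = 20

step 1: acc = -1 + 17 = 16 -> matches
step 2: acc = 16 + 4 = 20 -> the recorded entry deviates here
First incorrect step: 2; the correct value is acc = 20.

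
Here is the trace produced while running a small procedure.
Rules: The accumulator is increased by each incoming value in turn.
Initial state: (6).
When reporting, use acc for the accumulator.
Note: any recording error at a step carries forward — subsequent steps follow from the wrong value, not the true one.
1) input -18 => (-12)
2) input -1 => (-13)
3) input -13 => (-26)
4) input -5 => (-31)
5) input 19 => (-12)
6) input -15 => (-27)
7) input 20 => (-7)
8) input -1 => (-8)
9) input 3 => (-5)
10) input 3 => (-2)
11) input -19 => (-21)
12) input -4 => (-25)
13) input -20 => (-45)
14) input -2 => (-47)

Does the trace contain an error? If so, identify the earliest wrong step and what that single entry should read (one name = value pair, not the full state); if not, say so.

no error

step 1: acc = 6 + -18 = -12 -> matches
step 2: acc = -12 + -1 = -13 -> checks out
step 3: acc = -13 + -13 = -26 -> exactly as logged
step 4: acc = -26 + -5 = -31 -> no discrepancy
step 5: acc = -31 + 19 = -12 -> consistent with the trace
step 6: acc = -12 + -15 = -27 -> matches
step 7: acc = -27 + 20 = -7 -> agrees with the trace
step 8: acc = -7 + -1 = -8 -> exactly as logged
step 9: acc = -8 + 3 = -5 -> exactly as logged
step 10: acc = -5 + 3 = -2 -> consistent with the trace
step 11: acc = -2 + -19 = -21 -> no discrepancy
step 12: acc = -21 + -4 = -25 -> matches
step 13: acc = -25 + -20 = -45 -> agrees with the trace
step 14: acc = -45 + -2 = -47 -> agrees with the trace
All entries verified; no error found.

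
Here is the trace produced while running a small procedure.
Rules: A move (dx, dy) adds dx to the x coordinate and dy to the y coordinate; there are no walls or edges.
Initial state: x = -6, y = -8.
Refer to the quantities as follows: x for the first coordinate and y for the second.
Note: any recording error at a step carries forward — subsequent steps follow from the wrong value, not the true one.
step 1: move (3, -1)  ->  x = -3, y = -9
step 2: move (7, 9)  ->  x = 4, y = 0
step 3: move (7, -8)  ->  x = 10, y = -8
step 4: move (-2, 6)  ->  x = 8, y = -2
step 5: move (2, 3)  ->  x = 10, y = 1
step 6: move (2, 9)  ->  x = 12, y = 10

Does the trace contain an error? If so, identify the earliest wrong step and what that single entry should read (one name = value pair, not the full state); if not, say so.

Recomputing the run from the initial state:
step 1: x = -3, y = -9
step 2: x = 4, y = 0
step 3: x = 11, y = -8
step 4: x = 9, y = -2
step 5: x = 11, y = 1
step 6: x = 13, y = 10
The first disagreement with the trace is at step 3, where the value should be x = 11.

step 3, x = 11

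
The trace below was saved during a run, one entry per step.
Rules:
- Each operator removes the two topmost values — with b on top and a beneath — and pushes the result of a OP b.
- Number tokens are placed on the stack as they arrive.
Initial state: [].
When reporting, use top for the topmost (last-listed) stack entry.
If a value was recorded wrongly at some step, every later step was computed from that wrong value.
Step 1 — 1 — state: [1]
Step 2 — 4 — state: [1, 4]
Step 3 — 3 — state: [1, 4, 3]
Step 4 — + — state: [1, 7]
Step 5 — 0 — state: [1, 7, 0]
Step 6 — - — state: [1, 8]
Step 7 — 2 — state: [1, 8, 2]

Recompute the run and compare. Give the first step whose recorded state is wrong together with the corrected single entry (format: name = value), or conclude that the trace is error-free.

step 6, top = 7

1. push 1: top = 1 (same as recorded)
2. push 4: top = 4 (checks out)
3. push 3: top = 3 (matches)
4. 4 + 3 = 7 (verified)
5. push 0: top = 0 (exactly as logged)
6. 7 - 0 = 7 (the trace disagrees here)
Conclusion: step 6 carries the first error; the entry should be top = 7.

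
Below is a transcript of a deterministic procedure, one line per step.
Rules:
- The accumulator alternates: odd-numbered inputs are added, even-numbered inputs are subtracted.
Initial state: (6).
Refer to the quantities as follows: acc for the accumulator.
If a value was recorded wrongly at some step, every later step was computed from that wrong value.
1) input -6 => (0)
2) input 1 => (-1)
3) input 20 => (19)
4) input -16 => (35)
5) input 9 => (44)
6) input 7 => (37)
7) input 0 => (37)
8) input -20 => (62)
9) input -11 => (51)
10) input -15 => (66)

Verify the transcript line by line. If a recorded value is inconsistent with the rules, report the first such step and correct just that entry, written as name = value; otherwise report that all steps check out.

1. acc = 6 + -6 = 0 (verified)
2. acc = 0 - 1 = -1 (no discrepancy)
3. acc = -1 + 20 = 19 (in agreement)
4. acc = 19 - -16 = 35 (checks out)
5. acc = 35 + 9 = 44 (matches)
6. acc = 44 - 7 = 37 (confirmed correct)
7. acc = 37 + 0 = 37 (in agreement)
8. acc = 37 - -20 = 57 (the transcript has a different value)
Step 8 is the first one off; corrected, acc = 57.

step 8, acc = 57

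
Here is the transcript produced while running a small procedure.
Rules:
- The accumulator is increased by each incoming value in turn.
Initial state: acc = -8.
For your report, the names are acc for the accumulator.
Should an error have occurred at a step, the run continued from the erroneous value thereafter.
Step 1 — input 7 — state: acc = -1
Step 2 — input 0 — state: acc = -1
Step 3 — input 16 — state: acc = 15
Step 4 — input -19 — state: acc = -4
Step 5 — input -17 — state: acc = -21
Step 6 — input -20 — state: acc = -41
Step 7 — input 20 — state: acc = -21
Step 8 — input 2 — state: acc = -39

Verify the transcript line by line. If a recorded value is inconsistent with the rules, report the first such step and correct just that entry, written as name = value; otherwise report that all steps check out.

Recomputing the run from the initial state:
step 1: acc = -1
step 2: acc = -1
step 3: acc = 15
step 4: acc = -4
step 5: acc = -21
step 6: acc = -41
step 7: acc = -21
step 8: acc = -19
The first disagreement with the transcript is at step 8, where the value should be acc = -19.

step 8, acc = -19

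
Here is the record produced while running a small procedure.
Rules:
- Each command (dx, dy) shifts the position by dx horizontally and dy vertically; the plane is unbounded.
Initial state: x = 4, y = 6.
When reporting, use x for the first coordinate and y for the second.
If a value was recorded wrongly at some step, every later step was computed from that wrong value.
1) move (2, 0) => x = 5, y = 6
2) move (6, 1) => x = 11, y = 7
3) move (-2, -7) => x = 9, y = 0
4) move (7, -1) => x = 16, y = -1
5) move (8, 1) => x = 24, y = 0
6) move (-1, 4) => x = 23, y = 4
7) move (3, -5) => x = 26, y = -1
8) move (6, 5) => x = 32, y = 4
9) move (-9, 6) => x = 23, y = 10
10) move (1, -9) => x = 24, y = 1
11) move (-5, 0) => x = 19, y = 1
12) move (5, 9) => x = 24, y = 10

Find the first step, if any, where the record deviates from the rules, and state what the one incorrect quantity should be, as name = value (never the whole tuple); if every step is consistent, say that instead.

Step 1: x = 4 + (2) = 6, y = 6 + (0) = 6 — the record has a different value.
The earliest wrong entry is at step 1: it should read x = 6.

step 1, x = 6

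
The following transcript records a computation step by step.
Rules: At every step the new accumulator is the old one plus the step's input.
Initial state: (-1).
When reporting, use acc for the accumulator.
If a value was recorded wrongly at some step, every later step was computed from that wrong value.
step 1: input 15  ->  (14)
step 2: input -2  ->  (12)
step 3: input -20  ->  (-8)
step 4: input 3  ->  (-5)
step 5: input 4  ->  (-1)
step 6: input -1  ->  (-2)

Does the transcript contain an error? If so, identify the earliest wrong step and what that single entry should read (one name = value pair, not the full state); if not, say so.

Recomputing the run from the initial state:
step 1: acc = 14
step 2: acc = 12
step 3: acc = -8
step 4: acc = -5
step 5: acc = -1
step 6: acc = -2
This matches the transcript at every step.

no error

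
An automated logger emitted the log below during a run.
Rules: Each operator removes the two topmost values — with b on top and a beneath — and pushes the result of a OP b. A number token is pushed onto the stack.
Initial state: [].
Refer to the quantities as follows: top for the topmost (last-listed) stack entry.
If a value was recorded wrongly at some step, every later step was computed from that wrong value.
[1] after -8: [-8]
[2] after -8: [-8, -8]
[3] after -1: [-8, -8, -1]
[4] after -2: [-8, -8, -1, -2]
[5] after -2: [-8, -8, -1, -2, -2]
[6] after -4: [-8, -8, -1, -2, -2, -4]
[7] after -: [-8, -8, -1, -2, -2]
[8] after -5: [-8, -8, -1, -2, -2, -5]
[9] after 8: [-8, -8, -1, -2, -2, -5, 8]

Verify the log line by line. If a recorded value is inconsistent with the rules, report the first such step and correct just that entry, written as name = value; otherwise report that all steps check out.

step 7, top = 2

1. push -8: top = -8 (matches)
2. push -8: top = -8 (same as recorded)
3. push -1: top = -1 (agrees with the log)
4. push -2: top = -2 (exactly as logged)
5. push -2: top = -2 (matches)
6. push -4: top = -4 (agrees with the log)
7. -2 - -4 = 2 (not what was recorded)
The earliest wrong entry is at step 7: it should read top = 2.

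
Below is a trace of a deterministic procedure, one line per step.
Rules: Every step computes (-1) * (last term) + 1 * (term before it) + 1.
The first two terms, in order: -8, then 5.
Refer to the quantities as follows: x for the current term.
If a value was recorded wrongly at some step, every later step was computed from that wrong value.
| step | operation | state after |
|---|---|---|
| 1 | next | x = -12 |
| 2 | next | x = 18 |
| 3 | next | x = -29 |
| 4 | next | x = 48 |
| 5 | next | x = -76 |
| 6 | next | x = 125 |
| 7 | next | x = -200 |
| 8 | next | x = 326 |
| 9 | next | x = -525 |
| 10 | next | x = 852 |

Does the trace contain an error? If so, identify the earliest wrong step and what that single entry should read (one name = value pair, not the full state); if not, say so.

Recomputing the run from the initial state:
step 1: x = -12
step 2: x = 18
step 3: x = -29
step 4: x = 48
step 5: x = -76
step 6: x = 125
step 7: x = -200
step 8: x = 326
step 9: x = -525
step 10: x = 852
This matches the trace at every step.

no error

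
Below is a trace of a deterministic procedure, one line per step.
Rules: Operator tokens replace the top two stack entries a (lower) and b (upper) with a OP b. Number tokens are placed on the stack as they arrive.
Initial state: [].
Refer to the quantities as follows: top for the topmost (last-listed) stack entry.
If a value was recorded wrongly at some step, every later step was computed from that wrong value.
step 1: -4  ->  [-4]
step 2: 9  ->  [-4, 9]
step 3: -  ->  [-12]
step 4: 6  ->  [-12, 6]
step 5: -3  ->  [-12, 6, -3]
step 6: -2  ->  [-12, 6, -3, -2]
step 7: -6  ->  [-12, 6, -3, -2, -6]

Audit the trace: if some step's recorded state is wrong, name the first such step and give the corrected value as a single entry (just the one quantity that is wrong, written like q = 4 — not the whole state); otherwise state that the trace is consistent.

1. push -4: top = -4 (same as recorded)
2. push 9: top = 9 (same as recorded)
3. -4 - 9 = -13 (not what was recorded)
The earliest wrong entry is at step 3: it should read top = -13.

step 3, top = -13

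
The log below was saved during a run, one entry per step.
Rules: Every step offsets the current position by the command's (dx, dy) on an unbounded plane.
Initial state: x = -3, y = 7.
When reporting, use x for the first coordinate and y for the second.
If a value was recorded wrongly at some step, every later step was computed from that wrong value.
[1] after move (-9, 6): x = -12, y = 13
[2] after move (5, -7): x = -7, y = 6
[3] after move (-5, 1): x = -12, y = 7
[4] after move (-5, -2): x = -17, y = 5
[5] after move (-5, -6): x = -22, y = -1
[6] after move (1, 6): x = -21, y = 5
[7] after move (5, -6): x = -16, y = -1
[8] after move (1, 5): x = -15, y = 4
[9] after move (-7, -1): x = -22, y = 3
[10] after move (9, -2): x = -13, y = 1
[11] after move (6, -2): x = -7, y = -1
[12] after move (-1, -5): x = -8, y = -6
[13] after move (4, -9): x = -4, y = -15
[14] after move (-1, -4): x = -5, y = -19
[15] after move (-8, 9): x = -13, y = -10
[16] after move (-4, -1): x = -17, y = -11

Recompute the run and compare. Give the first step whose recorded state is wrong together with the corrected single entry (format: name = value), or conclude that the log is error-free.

no error

1. x = -3 + (-9) = -12, y = 7 + (6) = 13 (no discrepancy)
2. x = -12 + (5) = -7, y = 13 + (-7) = 6 (same as recorded)
3. x = -7 + (-5) = -12, y = 6 + (1) = 7 (same as recorded)
4. x = -12 + (-5) = -17, y = 7 + (-2) = 5 (in agreement)
5. x = -17 + (-5) = -22, y = 5 + (-6) = -1 (matches)
6. x = -22 + (1) = -21, y = -1 + (6) = 5 (agrees with the log)
7. x = -21 + (5) = -16, y = 5 + (-6) = -1 (no discrepancy)
8. x = -16 + (1) = -15, y = -1 + (5) = 4 (in agreement)
9. x = -15 + (-7) = -22, y = 4 + (-1) = 3 (verified)
10. x = -22 + (9) = -13, y = 3 + (-2) = 1 (confirmed correct)
11. x = -13 + (6) = -7, y = 1 + (-2) = -1 (consistent with the log)
12. x = -7 + (-1) = -8, y = -1 + (-5) = -6 (consistent with the log)
13. x = -8 + (4) = -4, y = -6 + (-9) = -15 (no discrepancy)
14. x = -4 + (-1) = -5, y = -15 + (-4) = -19 (agrees with the log)
15. x = -5 + (-8) = -13, y = -19 + (9) = -10 (matches)
16. x = -13 + (-4) = -17, y = -10 + (-1) = -11 (no discrepancy)
All steps check out; nothing to correct.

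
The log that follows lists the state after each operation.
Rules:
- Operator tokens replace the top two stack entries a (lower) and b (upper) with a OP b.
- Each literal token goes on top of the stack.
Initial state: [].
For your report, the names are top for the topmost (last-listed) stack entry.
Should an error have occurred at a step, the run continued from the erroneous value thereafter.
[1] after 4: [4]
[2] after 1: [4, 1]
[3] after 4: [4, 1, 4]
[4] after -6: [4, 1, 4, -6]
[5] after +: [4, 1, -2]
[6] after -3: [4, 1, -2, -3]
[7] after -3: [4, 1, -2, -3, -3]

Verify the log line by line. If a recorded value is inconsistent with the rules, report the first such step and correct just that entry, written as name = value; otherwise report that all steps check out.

no error

Recomputing the run from the initial state:
step 1: [4]
step 2: [4, 1]
step 3: [4, 1, 4]
step 4: [4, 1, 4, -6]
step 5: [4, 1, -2]
step 6: [4, 1, -2, -3]
step 7: [4, 1, -2, -3, -3]
This matches the log at every step.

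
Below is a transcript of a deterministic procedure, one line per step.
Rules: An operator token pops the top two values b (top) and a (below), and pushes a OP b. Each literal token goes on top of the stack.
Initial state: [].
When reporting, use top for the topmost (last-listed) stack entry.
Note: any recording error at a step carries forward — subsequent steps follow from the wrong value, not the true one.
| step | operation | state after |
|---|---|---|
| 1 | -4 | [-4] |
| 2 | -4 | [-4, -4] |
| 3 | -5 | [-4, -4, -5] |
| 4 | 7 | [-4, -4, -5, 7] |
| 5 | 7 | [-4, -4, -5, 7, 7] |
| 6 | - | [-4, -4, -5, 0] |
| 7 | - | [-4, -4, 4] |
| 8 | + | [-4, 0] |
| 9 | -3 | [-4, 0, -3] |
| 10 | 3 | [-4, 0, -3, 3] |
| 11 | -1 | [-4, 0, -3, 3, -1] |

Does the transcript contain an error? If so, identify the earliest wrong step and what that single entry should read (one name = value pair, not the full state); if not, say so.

Recomputing the run from the initial state:
step 1: [-4]
step 2: [-4, -4]
step 3: [-4, -4, -5]
step 4: [-4, -4, -5, 7]
step 5: [-4, -4, -5, 7, 7]
step 6: [-4, -4, -5, 0]
step 7: [-4, -4, -5]
step 8: [-4, -9]
step 9: [-4, -9, -3]
step 10: [-4, -9, -3, 3]
step 11: [-4, -9, -3, 3, -1]
The first disagreement with the transcript is at step 7, where the value should be top = -5.

step 7, top = -5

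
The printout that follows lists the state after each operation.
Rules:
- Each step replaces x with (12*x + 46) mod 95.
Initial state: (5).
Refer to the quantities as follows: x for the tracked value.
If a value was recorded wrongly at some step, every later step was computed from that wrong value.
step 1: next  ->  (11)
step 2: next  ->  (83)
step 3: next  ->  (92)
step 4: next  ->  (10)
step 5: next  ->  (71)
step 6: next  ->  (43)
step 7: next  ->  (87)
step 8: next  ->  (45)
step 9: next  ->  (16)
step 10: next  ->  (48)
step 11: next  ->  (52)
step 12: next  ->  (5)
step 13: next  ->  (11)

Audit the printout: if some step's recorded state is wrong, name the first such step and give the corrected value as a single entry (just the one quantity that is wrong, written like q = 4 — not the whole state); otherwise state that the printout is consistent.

no error

step 1: x = (12*5 + 46) mod 95 = 11 -> confirmed correct
step 2: x = (12*11 + 46) mod 95 = 83 -> confirmed correct
step 3: x = (12*83 + 46) mod 95 = 92 -> verified
step 4: x = (12*92 + 46) mod 95 = 10 -> matches
step 5: x = (12*10 + 46) mod 95 = 71 -> exactly as logged
step 6: x = (12*71 + 46) mod 95 = 43 -> verified
step 7: x = (12*43 + 46) mod 95 = 87 -> verified
step 8: x = (12*87 + 46) mod 95 = 45 -> consistent with the printout
step 9: x = (12*45 + 46) mod 95 = 16 -> no discrepancy
step 10: x = (12*16 + 46) mod 95 = 48 -> no discrepancy
step 11: x = (12*48 + 46) mod 95 = 52 -> same as recorded
step 12: x = (12*52 + 46) mod 95 = 5 -> same as recorded
step 13: x = (12*5 + 46) mod 95 = 11 -> verified
No step deviates from the rules.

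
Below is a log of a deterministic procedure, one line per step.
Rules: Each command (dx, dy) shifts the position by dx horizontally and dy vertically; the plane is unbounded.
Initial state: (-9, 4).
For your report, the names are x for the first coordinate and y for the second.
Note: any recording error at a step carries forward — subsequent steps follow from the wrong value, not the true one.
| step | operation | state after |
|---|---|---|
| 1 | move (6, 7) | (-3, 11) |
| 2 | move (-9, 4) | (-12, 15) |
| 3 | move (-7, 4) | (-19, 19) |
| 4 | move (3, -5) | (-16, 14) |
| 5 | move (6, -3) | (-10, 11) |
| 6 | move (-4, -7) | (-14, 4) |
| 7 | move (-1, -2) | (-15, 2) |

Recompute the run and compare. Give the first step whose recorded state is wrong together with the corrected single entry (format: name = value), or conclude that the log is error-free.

no error

step 1: x = -9 + (6) = -3, y = 4 + (7) = 11 -> in agreement
step 2: x = -3 + (-9) = -12, y = 11 + (4) = 15 -> checks out
step 3: x = -12 + (-7) = -19, y = 15 + (4) = 19 -> same as recorded
step 4: x = -19 + (3) = -16, y = 19 + (-5) = 14 -> exactly as logged
step 5: x = -16 + (6) = -10, y = 14 + (-3) = 11 -> exactly as logged
step 6: x = -10 + (-4) = -14, y = 11 + (-7) = 4 -> agrees with the log
step 7: x = -14 + (-1) = -15, y = 4 + (-2) = 2 -> consistent with the log
Every step is consistent.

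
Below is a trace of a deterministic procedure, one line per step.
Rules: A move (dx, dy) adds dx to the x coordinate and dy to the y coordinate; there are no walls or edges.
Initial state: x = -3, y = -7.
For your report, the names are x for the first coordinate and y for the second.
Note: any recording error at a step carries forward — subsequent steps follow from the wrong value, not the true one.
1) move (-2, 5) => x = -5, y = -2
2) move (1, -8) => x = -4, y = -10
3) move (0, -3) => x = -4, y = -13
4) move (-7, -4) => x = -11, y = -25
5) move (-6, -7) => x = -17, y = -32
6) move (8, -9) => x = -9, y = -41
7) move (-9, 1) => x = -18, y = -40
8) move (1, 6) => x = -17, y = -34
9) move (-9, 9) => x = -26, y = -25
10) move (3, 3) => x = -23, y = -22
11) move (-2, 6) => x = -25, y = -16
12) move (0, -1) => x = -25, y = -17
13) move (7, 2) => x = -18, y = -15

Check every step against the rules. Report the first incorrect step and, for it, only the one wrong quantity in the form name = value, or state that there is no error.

Recomputing the run from the initial state:
step 1: x = -5, y = -2
step 2: x = -4, y = -10
step 3: x = -4, y = -13
step 4: x = -11, y = -17
step 5: x = -17, y = -24
step 6: x = -9, y = -33
step 7: x = -18, y = -32
step 8: x = -17, y = -26
step 9: x = -26, y = -17
step 10: x = -23, y = -14
step 11: x = -25, y = -8
step 12: x = -25, y = -9
step 13: x = -18, y = -7
The first disagreement with the trace is at step 4, where the value should be y = -17.

step 4, y = -17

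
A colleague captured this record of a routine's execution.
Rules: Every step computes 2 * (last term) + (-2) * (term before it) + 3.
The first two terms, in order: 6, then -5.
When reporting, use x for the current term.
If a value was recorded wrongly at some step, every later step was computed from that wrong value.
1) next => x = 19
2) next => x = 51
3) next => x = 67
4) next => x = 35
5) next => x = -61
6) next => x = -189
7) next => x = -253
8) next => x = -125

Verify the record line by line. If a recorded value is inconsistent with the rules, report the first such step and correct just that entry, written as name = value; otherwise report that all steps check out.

step 1, x = -19

1. x = 2*(-5) + (-2)*(6) + (3) = -19 (the record disagrees here)
The earliest wrong entry is at step 1: it should read x = -19.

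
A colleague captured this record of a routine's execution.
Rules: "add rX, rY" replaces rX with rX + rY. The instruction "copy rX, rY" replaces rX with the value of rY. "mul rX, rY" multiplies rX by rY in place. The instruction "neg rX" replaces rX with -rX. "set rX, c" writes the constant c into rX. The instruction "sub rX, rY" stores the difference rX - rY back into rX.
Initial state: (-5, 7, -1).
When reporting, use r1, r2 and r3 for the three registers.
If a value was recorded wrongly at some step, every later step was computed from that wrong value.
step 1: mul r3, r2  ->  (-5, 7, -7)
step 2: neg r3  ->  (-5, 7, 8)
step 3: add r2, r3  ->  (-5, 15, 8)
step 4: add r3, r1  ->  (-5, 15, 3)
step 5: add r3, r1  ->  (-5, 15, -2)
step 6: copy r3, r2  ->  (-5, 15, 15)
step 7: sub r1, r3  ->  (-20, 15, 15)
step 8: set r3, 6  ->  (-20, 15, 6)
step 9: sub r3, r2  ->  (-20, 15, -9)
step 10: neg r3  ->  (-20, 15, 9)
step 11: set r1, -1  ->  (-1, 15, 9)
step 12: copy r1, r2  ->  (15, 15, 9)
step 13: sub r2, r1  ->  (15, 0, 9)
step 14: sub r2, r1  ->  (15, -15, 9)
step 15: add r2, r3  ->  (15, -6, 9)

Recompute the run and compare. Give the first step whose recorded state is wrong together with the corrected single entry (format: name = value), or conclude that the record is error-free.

step 2, r3 = 7

step 1: r3 = -1 * 7 = -7 -> confirmed correct
step 2: r3 = -(-7) = 7 -> the record disagrees here
That makes step 2 the first incorrect line — r3 = 7 is what it should show.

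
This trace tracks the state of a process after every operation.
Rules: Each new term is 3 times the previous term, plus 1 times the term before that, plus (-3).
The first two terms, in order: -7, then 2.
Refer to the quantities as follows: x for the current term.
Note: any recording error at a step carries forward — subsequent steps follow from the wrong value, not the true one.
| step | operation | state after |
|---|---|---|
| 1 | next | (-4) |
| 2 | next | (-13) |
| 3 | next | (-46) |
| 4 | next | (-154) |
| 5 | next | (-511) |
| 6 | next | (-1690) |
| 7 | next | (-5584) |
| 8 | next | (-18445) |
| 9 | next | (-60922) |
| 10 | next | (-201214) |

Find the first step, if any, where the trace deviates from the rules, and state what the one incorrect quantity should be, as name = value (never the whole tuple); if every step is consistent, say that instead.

step 1: x = 3*(2) + (1)*(-7) + (-3) = -4 -> matches
step 2: x = 3*(-4) + (1)*(2) + (-3) = -13 -> no discrepancy
step 3: x = 3*(-13) + (1)*(-4) + (-3) = -46 -> exactly as logged
step 4: x = 3*(-46) + (1)*(-13) + (-3) = -154 -> verified
step 5: x = 3*(-154) + (1)*(-46) + (-3) = -511 -> consistent with the trace
step 6: x = 3*(-511) + (1)*(-154) + (-3) = -1690 -> checks out
step 7: x = 3*(-1690) + (1)*(-511) + (-3) = -5584 -> same as recorded
step 8: x = 3*(-5584) + (1)*(-1690) + (-3) = -18445 -> consistent with the trace
step 9: x = 3*(-18445) + (1)*(-5584) + (-3) = -60922 -> no discrepancy
step 10: x = 3*(-60922) + (1)*(-18445) + (-3) = -201214 -> same as recorded
Each recorded entry agrees with the recomputation.

no error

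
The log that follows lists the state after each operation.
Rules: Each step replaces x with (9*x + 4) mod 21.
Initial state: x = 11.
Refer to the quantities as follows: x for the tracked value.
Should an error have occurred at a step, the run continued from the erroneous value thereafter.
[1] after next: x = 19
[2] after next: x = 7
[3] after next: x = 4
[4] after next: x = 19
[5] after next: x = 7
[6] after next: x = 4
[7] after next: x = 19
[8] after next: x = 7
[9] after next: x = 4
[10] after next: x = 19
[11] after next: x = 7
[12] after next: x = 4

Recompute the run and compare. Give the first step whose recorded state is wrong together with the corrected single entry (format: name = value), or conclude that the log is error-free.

no error

Recomputing the run from the initial state:
step 1: x = 19
step 2: x = 7
step 3: x = 4
step 4: x = 19
step 5: x = 7
step 6: x = 4
step 7: x = 19
step 8: x = 7
step 9: x = 4
step 10: x = 19
step 11: x = 7
step 12: x = 4
This matches the log at every step.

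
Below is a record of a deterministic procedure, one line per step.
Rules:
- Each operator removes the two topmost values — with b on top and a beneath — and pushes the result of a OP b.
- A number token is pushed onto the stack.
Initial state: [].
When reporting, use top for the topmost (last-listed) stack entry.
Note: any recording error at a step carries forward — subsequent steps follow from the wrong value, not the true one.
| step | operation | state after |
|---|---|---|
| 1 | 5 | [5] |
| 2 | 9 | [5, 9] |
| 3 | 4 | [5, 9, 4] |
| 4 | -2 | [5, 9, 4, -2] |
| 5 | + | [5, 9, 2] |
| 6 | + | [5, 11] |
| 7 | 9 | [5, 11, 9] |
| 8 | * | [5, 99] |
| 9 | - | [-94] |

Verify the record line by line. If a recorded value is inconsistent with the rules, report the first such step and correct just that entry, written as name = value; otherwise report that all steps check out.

no error

Step 1: push 5: top = 5 — verified.
Step 2: push 9: top = 9 — matches.
Step 3: push 4: top = 4 — in agreement.
Step 4: push -2: top = -2 — no discrepancy.
Step 5: 4 + -2 = 2 — consistent with the record.
Step 6: 9 + 2 = 11 — no discrepancy.
Step 7: push 9: top = 9 — confirmed correct.
Step 8: 11 * 9 = 99 — verified.
Step 9: 5 - 99 = -94 — exactly as logged.
No step deviates from the rules.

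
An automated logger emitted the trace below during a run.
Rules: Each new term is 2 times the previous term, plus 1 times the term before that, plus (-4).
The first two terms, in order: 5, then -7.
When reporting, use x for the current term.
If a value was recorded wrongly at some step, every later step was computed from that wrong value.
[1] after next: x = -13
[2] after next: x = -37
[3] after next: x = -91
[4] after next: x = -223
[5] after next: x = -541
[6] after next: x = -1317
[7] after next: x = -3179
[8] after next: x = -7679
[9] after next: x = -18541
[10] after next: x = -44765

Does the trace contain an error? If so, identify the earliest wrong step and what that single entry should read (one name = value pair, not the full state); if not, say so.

step 6, x = -1309

Step 1: x = 2*(-7) + (1)*(5) + (-4) = -13 — agrees with the trace.
Step 2: x = 2*(-13) + (1)*(-7) + (-4) = -37 — verified.
Step 3: x = 2*(-37) + (1)*(-13) + (-4) = -91 — confirmed correct.
Step 4: x = 2*(-91) + (1)*(-37) + (-4) = -223 — no discrepancy.
Step 5: x = 2*(-223) + (1)*(-91) + (-4) = -541 — agrees with the trace.
Step 6: x = 2*(-541) + (1)*(-223) + (-4) = -1309 — first mismatch against the trace.
Conclusion: step 6 carries the first error; the entry should be x = -1309.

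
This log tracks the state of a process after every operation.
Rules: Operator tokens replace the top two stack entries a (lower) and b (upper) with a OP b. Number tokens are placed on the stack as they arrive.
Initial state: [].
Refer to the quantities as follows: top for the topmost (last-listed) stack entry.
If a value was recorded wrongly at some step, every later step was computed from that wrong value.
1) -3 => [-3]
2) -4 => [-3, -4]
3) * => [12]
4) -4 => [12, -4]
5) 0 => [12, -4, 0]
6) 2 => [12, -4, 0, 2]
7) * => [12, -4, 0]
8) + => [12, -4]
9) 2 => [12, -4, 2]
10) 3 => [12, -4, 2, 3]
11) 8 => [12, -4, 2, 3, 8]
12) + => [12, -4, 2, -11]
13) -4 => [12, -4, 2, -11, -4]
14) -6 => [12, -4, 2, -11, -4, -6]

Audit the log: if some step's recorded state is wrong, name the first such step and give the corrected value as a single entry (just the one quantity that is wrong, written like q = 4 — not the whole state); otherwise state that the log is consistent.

Recomputing the run from the initial state:
step 1: [-3]
step 2: [-3, -4]
step 3: [12]
step 4: [12, -4]
step 5: [12, -4, 0]
step 6: [12, -4, 0, 2]
step 7: [12, -4, 0]
step 8: [12, -4]
step 9: [12, -4, 2]
step 10: [12, -4, 2, 3]
step 11: [12, -4, 2, 3, 8]
step 12: [12, -4, 2, 11]
step 13: [12, -4, 2, 11, -4]
step 14: [12, -4, 2, 11, -4, -6]
The first disagreement with the log is at step 12, where the value should be top = 11.

step 12, top = 11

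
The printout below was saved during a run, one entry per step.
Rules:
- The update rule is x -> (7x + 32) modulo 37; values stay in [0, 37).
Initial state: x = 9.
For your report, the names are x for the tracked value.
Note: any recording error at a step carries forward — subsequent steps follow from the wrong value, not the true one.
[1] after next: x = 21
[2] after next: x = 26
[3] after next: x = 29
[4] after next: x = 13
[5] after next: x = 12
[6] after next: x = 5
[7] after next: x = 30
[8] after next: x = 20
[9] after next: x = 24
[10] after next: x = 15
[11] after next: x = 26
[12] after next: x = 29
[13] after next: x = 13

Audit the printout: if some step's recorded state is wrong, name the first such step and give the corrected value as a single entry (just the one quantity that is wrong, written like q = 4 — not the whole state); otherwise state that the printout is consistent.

1. x = (7*9 + 32) mod 37 = 21 (same as recorded)
2. x = (7*21 + 32) mod 37 = 31 (first mismatch against the printout)
First deviation found at step 2; the corrected entry is x = 31.

step 2, x = 31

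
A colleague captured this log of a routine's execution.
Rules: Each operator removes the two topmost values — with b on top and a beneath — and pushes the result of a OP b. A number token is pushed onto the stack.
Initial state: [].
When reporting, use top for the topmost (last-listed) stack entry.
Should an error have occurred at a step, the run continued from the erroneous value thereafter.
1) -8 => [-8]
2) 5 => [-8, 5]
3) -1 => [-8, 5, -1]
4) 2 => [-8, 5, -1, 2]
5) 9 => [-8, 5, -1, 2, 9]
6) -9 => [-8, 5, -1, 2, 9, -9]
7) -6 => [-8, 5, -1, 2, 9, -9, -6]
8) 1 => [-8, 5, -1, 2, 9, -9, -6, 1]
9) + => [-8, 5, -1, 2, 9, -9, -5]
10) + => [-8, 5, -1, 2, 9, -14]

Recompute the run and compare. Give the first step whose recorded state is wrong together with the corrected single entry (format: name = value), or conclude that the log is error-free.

no error

step 1: push -8: top = -8 -> consistent with the log
step 2: push 5: top = 5 -> agrees with the log
step 3: push -1: top = -1 -> in agreement
step 4: push 2: top = 2 -> consistent with the log
step 5: push 9: top = 9 -> confirmed correct
step 6: push -9: top = -9 -> consistent with the log
step 7: push -6: top = -6 -> verified
step 8: push 1: top = 1 -> checks out
step 9: -6 + 1 = -5 -> checks out
step 10: -9 + -5 = -14 -> same as recorded
Each recorded entry agrees with the recomputation.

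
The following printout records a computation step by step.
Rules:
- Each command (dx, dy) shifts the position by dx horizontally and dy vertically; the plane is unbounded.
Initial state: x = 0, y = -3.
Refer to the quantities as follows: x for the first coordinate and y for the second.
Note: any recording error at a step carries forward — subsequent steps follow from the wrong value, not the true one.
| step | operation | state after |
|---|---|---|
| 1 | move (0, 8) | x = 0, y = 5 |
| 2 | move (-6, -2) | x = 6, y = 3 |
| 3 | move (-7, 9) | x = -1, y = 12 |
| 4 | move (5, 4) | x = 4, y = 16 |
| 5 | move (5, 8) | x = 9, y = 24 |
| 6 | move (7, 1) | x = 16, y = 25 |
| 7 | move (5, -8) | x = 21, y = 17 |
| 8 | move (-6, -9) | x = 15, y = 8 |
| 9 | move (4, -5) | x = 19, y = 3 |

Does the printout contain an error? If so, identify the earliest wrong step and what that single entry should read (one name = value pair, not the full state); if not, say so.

step 2, x = -6

step 1: x = 0 + (0) = 0, y = -3 + (8) = 5 -> agrees with the printout
step 2: x = 0 + (-6) = -6, y = 5 + (-2) = 3 -> the printout has a different value
First incorrect step: 2; the correct value is x = -6.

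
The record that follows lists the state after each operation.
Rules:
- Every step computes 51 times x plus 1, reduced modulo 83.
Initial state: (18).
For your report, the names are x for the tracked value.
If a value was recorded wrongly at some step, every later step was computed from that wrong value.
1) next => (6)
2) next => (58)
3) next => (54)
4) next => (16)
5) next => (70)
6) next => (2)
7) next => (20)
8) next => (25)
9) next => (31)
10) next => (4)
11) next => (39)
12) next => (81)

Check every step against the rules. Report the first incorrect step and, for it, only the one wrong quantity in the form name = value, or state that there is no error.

step 10, x = 5

step 1: x = (51*18 + 1) mod 83 = 6 -> matches
step 2: x = (51*6 + 1) mod 83 = 58 -> in agreement
step 3: x = (51*58 + 1) mod 83 = 54 -> same as recorded
step 4: x = (51*54 + 1) mod 83 = 16 -> same as recorded
step 5: x = (51*16 + 1) mod 83 = 70 -> no discrepancy
step 6: x = (51*70 + 1) mod 83 = 2 -> verified
step 7: x = (51*2 + 1) mod 83 = 20 -> matches
step 8: x = (51*20 + 1) mod 83 = 25 -> same as recorded
step 9: x = (51*25 + 1) mod 83 = 31 -> no discrepancy
step 10: x = (51*31 + 1) mod 83 = 5 -> a discrepancy with the record
The earliest wrong entry is at step 10: it should read x = 5.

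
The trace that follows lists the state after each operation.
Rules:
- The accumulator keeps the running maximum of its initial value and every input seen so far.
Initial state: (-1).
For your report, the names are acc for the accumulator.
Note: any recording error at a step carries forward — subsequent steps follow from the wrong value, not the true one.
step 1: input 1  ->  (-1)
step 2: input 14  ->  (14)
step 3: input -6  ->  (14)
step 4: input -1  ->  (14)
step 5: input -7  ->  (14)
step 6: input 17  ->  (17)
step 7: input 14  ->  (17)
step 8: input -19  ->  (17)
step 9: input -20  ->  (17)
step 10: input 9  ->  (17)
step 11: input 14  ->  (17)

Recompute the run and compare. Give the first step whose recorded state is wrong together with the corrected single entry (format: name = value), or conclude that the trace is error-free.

step 1, acc = 1

1. acc = max(-1, 1) = 1 (the trace has a different value)
The earliest wrong entry is at step 1: it should read acc = 1.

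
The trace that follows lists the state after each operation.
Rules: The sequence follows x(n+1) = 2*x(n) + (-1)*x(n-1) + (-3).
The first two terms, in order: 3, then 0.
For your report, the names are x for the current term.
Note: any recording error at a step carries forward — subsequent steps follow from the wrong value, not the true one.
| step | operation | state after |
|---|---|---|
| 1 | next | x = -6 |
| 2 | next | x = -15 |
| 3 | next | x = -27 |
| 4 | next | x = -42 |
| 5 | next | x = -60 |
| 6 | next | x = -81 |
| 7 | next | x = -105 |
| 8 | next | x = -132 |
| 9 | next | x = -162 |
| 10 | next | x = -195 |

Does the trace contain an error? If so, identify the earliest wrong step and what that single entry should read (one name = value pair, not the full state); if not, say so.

no error

1. x = 2*(0) + (-1)*(3) + (-3) = -6 (exactly as logged)
2. x = 2*(-6) + (-1)*(0) + (-3) = -15 (matches)
3. x = 2*(-15) + (-1)*(-6) + (-3) = -27 (matches)
4. x = 2*(-27) + (-1)*(-15) + (-3) = -42 (in agreement)
5. x = 2*(-42) + (-1)*(-27) + (-3) = -60 (consistent with the trace)
6. x = 2*(-60) + (-1)*(-42) + (-3) = -81 (agrees with the trace)
7. x = 2*(-81) + (-1)*(-60) + (-3) = -105 (matches)
8. x = 2*(-105) + (-1)*(-81) + (-3) = -132 (in agreement)
9. x = 2*(-132) + (-1)*(-105) + (-3) = -162 (agrees with the trace)
10. x = 2*(-162) + (-1)*(-132) + (-3) = -195 (confirmed correct)
All steps check out; nothing to correct.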